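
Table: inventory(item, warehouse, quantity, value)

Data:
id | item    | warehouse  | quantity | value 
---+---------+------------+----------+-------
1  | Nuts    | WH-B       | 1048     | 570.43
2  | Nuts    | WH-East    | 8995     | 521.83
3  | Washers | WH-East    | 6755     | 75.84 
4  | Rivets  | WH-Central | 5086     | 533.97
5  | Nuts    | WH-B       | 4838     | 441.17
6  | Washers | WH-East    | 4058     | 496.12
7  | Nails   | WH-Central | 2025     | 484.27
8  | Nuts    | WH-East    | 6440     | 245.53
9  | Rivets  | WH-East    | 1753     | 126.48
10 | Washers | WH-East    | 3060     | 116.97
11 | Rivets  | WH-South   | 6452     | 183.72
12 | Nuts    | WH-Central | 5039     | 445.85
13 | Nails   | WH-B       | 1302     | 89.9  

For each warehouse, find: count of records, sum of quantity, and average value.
SELECT warehouse,
       COUNT(*) as cnt,
       SUM(quantity) as total_quantity,
       AVG(value) as avg_value
FROM inventory
GROUP BY warehouse

Result:
  WH-B: 3 records, 7188 total quantity, 367.17 avg value
  WH-Central: 3 records, 12150 total quantity, 488.03 avg value
  WH-East: 6 records, 31061 total quantity, 263.80 avg value
  WH-South: 1 records, 6452 total quantity, 183.72 avg value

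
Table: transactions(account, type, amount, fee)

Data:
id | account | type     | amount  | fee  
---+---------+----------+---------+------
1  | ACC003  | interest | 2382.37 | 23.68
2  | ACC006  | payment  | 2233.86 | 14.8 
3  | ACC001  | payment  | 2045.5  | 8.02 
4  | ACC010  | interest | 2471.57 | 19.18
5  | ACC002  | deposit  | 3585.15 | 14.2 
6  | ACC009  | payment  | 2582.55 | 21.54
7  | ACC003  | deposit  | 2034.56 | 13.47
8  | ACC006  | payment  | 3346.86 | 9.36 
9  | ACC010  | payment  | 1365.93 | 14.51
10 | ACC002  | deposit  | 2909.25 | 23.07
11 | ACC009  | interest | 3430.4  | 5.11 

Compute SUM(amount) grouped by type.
SELECT type, SUM(amount) as result
FROM transactions
GROUP BY type

Result:
  deposit: 8528.96
  interest: 8284.34
  payment: 11574.70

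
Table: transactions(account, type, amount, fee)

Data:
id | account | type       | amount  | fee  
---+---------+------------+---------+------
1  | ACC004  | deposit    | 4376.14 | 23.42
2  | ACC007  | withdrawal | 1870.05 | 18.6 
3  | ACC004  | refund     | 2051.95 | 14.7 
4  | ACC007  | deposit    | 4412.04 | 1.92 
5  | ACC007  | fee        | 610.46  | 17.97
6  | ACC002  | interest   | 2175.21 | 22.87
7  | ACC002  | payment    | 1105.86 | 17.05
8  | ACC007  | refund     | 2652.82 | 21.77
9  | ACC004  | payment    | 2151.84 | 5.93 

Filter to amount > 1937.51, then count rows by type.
SELECT type, COUNT(*)
FROM transactions
WHERE amount > 1937.51
GROUP BY type

Note: WHERE filters rows before grouping.

Result:
  deposit: 2
  interest: 1
  payment: 1
  refund: 2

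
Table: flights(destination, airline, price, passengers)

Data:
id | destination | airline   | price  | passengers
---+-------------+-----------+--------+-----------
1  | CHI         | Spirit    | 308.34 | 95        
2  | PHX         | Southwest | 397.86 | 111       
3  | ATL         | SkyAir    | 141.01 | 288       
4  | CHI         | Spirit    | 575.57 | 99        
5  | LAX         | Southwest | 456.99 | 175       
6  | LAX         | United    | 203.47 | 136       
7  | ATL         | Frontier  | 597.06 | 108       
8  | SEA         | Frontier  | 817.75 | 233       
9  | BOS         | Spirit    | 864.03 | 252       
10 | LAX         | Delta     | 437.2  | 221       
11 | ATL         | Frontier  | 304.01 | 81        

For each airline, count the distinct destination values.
SELECT airline, COUNT(DISTINCT destination)
FROM flights
GROUP BY airline

Result:
  Delta: 1 distinct
  Frontier: 2 distinct
  SkyAir: 1 distinct
  Southwest: 2 distinct
  Spirit: 2 distinct
  United: 1 distinct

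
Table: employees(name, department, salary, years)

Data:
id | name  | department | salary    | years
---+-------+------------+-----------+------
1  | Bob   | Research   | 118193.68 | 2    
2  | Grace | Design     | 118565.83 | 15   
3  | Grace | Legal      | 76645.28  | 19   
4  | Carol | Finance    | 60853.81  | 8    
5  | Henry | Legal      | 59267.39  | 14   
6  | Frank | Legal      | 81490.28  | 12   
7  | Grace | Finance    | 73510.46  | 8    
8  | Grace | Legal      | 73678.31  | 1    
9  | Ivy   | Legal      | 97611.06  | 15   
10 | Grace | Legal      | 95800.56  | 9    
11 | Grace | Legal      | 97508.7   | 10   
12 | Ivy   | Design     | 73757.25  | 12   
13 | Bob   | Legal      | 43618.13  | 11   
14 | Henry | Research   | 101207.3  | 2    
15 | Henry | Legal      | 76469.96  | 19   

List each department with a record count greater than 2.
SELECT department, COUNT(*) as cnt
FROM employees
GROUP BY department
HAVING COUNT(*) > 2

Result:
  Legal: 9

Note: HAVING filters groups after aggregation, WHERE filters rows before.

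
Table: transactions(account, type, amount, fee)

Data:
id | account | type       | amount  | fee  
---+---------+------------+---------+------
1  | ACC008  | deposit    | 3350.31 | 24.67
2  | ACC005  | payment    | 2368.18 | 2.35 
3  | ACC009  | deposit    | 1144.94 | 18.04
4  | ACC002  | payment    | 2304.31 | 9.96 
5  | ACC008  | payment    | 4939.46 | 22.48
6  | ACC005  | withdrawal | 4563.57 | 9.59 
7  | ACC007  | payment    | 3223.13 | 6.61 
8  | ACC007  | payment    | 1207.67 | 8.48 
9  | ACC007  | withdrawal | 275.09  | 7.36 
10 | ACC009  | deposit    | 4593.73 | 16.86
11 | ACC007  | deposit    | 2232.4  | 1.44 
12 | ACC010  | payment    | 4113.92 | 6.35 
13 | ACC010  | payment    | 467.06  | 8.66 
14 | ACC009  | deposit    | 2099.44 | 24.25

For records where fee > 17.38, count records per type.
SELECT type, COUNT(*)
FROM transactions
WHERE fee > 17.38
GROUP BY type

Note: WHERE filters rows before grouping.

Result:
  deposit: 3
  payment: 1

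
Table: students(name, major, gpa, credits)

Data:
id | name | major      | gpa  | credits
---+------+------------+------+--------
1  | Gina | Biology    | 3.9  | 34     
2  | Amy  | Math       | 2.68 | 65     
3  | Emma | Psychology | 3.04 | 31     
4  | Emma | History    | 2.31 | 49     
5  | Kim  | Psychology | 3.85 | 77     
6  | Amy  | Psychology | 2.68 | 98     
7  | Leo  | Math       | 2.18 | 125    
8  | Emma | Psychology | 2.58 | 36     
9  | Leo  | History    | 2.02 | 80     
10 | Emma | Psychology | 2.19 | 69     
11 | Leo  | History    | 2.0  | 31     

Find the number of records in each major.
SELECT major, COUNT(*) as count
FROM students
GROUP BY major

Result:
  Biology: 1
  History: 3
  Math: 2
  Psychology: 5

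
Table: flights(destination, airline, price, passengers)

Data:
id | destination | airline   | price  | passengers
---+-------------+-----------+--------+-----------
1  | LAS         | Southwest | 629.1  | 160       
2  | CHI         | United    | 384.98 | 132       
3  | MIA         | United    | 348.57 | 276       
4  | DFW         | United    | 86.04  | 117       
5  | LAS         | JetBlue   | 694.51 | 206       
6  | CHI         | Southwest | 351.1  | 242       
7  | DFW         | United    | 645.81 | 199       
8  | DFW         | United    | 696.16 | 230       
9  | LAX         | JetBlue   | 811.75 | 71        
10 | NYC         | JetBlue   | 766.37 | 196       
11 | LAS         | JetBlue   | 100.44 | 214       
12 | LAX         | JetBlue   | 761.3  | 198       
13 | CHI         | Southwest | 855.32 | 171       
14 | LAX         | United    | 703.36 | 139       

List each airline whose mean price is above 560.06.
SELECT airline, AVG(price)
FROM flights
GROUP BY airline
HAVING AVG(price) > 560.06

Result:
  JetBlue: avg=626.87
  Southwest: avg=611.84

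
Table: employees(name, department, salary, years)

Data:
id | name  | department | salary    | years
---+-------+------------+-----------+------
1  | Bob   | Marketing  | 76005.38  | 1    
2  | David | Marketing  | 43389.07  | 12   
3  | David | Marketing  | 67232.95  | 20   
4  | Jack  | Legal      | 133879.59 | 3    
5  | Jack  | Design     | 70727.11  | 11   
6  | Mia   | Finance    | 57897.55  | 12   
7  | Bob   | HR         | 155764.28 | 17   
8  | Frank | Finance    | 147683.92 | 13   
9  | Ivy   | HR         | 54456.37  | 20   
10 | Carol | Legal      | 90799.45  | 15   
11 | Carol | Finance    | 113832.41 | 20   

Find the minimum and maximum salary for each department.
SELECT department, MIN(salary), MAX(salary)
FROM employees
GROUP BY department

Result:
  Design: min=70727.11, max=70727.11
  Finance: min=57897.55, max=147683.92
  HR: min=54456.37, max=155764.28
  Legal: min=90799.45, max=133879.59
  Marketing: min=43389.07, max=76005.38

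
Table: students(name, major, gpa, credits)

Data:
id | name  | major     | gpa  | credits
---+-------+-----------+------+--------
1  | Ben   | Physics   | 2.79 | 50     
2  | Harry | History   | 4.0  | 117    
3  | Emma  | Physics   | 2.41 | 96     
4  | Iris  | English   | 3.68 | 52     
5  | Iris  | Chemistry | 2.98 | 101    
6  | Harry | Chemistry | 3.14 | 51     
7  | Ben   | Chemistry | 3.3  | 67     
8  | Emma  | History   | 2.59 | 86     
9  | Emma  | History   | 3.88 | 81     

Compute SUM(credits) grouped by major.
SELECT major, SUM(credits) as result
FROM students
GROUP BY major

Result:
  Chemistry: 219
  English: 52
  History: 284
  Physics: 146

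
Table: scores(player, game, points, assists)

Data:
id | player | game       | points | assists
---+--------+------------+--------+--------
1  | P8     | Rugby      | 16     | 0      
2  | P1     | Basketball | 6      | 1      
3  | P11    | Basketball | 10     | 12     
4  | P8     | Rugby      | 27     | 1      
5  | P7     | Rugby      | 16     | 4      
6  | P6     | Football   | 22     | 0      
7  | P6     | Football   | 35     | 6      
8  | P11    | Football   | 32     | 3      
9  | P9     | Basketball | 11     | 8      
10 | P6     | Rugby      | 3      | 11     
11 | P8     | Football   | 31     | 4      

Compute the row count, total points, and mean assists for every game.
SELECT game,
       COUNT(*) as cnt,
       SUM(points) as total_points,
       AVG(assists) as avg_assists
FROM scores
GROUP BY game

Result:
  Basketball: 3 records, 27 total points, 7.00 avg assists
  Football: 4 records, 120 total points, 3.25 avg assists
  Rugby: 4 records, 62 total points, 4.00 avg assists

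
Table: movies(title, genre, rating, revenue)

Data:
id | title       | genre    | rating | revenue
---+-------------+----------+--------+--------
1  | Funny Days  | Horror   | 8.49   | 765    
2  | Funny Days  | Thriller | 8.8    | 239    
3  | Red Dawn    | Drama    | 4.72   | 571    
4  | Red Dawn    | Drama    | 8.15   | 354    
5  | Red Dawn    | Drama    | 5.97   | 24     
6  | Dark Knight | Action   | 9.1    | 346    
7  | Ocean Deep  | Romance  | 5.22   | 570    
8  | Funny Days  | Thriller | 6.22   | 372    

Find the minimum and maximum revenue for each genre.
SELECT genre, MIN(revenue), MAX(revenue)
FROM movies
GROUP BY genre

Result:
  Action: min=346, max=346
  Drama: min=24, max=571
  Horror: min=765, max=765
  Romance: min=570, max=570
  Thriller: min=239, max=372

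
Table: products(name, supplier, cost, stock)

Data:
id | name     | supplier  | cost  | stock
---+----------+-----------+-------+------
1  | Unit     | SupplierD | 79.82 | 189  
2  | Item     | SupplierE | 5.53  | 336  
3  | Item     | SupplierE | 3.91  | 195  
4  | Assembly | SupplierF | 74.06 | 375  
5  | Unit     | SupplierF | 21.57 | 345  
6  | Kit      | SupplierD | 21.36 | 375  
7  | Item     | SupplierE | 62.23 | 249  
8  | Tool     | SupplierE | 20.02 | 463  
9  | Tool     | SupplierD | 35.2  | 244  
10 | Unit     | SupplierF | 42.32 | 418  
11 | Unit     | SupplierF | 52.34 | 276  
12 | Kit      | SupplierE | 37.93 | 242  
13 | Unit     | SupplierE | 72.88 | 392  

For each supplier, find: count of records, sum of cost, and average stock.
SELECT supplier,
       COUNT(*) as cnt,
       SUM(cost) as total_cost,
       AVG(stock) as avg_stock
FROM products
GROUP BY supplier

Result:
  SupplierD: 3 records, 136.38 total cost, 269.33 avg stock
  SupplierE: 6 records, 202.50 total cost, 312.83 avg stock
  SupplierF: 4 records, 190.29 total cost, 353.50 avg stock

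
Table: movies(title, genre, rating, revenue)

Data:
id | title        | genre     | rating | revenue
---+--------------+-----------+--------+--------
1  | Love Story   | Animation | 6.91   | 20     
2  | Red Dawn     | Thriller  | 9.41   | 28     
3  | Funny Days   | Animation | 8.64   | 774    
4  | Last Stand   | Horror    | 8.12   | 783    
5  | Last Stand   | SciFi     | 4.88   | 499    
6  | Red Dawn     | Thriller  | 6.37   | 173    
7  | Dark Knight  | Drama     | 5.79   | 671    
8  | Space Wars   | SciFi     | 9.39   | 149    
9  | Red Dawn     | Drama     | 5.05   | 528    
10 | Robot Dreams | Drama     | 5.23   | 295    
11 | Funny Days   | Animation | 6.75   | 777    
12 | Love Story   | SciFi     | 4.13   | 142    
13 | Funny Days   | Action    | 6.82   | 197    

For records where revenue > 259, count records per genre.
SELECT genre, COUNT(*)
FROM movies
WHERE revenue > 259
GROUP BY genre

Note: WHERE filters rows before grouping.

Result:
  Animation: 2
  Drama: 3
  Horror: 1
  SciFi: 1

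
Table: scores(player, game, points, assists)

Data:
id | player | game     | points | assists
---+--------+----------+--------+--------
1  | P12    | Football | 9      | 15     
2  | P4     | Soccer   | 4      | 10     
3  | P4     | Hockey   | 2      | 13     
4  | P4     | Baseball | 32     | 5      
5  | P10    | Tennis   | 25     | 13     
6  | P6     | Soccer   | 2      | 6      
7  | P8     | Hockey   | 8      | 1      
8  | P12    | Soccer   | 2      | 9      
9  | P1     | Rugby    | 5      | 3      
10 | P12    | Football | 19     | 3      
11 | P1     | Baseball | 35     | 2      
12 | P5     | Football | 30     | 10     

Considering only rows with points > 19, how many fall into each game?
SELECT game, COUNT(*)
FROM scores
WHERE points > 19
GROUP BY game

Note: WHERE filters rows before grouping.

Result:
  Baseball: 2
  Football: 1
  Tennis: 1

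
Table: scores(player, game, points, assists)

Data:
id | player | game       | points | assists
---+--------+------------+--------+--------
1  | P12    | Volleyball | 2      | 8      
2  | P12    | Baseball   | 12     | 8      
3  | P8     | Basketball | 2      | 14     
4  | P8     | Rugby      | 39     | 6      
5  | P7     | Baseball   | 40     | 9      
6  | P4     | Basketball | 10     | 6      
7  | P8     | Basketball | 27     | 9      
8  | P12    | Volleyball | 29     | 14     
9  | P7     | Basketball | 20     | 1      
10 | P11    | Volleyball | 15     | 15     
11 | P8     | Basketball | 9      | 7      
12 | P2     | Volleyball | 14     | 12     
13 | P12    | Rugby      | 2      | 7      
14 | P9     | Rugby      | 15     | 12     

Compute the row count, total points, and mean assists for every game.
SELECT game,
       COUNT(*) as cnt,
       SUM(points) as total_points,
       AVG(assists) as avg_assists
FROM scores
GROUP BY game

Result:
  Baseball: 2 records, 52 total points, 8.50 avg assists
  Basketball: 5 records, 68 total points, 7.40 avg assists
  Rugby: 3 records, 56 total points, 8.33 avg assists
  Volleyball: 4 records, 60 total points, 12.25 avg assists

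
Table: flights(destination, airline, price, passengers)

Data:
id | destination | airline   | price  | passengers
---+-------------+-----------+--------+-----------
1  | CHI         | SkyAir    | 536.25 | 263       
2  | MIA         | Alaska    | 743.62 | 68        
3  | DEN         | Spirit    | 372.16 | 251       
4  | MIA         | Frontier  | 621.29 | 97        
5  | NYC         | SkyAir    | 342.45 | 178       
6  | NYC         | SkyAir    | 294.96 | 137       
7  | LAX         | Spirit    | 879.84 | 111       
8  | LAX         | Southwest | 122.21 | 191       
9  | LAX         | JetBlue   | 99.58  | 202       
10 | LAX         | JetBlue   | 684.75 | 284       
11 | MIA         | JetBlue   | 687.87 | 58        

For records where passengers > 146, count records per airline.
SELECT airline, COUNT(*)
FROM flights
WHERE passengers > 146
GROUP BY airline

Note: WHERE filters rows before grouping.

Result:
  JetBlue: 2
  SkyAir: 2
  Southwest: 1
  Spirit: 1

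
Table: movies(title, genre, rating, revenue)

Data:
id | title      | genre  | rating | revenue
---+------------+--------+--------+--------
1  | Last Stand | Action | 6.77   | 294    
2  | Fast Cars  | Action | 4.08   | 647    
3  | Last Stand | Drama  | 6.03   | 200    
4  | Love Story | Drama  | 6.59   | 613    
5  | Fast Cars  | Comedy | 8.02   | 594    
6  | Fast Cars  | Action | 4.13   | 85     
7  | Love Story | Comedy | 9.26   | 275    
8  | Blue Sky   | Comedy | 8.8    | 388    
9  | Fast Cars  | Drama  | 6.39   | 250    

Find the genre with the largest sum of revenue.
SELECT genre, SUM(revenue) as val
FROM movies
GROUP BY genre
ORDER BY val DESC
LIMIT 1

Result: Comedy with sum(revenue) = 1257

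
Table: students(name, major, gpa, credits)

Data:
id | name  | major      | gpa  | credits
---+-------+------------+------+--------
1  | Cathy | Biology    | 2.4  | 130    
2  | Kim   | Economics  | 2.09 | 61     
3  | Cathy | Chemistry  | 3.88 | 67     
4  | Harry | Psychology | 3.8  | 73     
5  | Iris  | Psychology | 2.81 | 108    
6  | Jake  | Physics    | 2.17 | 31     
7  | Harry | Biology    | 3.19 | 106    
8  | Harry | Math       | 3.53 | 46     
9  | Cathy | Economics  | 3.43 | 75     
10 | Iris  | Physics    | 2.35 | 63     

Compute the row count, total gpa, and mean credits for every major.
SELECT major,
       COUNT(*) as cnt,
       SUM(gpa) as total_gpa,
       AVG(credits) as avg_credits
FROM students
GROUP BY major

Result:
  Biology: 2 records, 5.59 total gpa, 118.00 avg credits
  Chemistry: 1 records, 3.88 total gpa, 67.00 avg credits
  Economics: 2 records, 5.52 total gpa, 68.00 avg credits
  Math: 1 records, 3.53 total gpa, 46.00 avg credits
  Physics: 2 records, 4.52 total gpa, 47.00 avg credits
  Psychology: 2 records, 6.61 total gpa, 90.50 avg credits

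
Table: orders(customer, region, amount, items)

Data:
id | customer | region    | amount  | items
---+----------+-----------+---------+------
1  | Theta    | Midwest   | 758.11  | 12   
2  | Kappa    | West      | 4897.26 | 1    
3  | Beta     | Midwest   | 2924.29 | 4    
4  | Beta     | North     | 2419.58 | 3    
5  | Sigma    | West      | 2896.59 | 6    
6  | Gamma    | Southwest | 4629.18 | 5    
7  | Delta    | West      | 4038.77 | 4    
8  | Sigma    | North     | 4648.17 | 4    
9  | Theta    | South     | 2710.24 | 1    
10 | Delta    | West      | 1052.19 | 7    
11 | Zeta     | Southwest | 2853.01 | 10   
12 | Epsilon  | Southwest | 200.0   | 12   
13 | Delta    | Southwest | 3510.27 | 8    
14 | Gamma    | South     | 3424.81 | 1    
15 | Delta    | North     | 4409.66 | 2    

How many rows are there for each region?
SELECT region, COUNT(*) as count
FROM orders
GROUP BY region

Result:
  Midwest: 2
  North: 3
  South: 2
  Southwest: 4
  West: 4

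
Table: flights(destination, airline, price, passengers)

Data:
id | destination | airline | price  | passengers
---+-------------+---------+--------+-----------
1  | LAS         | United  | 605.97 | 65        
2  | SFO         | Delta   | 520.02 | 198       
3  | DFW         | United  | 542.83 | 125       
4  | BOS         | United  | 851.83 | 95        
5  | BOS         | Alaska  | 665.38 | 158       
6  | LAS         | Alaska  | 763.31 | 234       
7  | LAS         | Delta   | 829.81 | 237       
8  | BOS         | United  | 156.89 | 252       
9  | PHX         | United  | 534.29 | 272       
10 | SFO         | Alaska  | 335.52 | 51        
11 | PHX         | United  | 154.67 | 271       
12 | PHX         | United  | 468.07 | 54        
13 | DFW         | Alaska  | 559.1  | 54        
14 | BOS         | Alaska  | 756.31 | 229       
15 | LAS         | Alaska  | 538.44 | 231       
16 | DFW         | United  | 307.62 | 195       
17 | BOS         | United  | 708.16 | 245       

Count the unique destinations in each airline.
SELECT airline, COUNT(DISTINCT destination)
FROM flights
GROUP BY airline

Result:
  Alaska: 4 distinct
  Delta: 2 distinct
  United: 4 distinct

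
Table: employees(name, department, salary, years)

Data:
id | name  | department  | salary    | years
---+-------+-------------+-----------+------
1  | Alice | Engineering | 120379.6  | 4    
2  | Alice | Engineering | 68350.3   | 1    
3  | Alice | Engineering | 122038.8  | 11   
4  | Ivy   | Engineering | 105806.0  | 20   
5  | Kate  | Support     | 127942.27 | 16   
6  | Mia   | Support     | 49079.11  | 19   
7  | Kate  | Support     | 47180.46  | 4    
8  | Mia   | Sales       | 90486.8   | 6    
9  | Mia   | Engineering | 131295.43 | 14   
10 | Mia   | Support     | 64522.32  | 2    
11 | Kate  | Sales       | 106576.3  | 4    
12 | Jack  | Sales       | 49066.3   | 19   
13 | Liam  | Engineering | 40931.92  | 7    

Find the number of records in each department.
SELECT department, COUNT(*) as count
FROM employees
GROUP BY department

Result:
  Engineering: 6
  Sales: 3
  Support: 4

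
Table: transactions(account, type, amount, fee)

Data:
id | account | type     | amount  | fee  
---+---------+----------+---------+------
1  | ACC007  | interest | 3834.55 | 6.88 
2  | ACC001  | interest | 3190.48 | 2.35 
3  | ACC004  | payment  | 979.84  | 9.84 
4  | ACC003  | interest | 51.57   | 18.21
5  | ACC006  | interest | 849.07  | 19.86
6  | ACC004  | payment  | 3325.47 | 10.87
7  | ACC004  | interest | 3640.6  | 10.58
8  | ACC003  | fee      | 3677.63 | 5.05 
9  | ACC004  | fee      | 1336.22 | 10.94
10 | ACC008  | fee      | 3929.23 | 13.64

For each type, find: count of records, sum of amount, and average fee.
SELECT type,
       COUNT(*) as cnt,
       SUM(amount) as total_amount,
       AVG(fee) as avg_fee
FROM transactions
GROUP BY type

Result:
  fee: 3 records, 8943.08 total amount, 9.88 avg fee
  interest: 5 records, 11566.27 total amount, 11.58 avg fee
  payment: 2 records, 4305.31 total amount, 10.36 avg fee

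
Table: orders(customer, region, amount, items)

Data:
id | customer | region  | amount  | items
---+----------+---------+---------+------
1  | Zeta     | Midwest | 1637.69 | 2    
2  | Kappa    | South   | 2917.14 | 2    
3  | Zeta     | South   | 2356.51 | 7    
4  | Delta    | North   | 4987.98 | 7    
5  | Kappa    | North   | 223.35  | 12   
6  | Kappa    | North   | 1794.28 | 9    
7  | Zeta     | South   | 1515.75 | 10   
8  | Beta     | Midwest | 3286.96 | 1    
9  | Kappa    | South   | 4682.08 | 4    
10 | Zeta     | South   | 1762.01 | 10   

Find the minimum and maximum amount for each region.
SELECT region, MIN(amount), MAX(amount)
FROM orders
GROUP BY region

Result:
  Midwest: min=1637.69, max=3286.96
  North: min=223.35, max=4987.98
  South: min=1515.75, max=4682.08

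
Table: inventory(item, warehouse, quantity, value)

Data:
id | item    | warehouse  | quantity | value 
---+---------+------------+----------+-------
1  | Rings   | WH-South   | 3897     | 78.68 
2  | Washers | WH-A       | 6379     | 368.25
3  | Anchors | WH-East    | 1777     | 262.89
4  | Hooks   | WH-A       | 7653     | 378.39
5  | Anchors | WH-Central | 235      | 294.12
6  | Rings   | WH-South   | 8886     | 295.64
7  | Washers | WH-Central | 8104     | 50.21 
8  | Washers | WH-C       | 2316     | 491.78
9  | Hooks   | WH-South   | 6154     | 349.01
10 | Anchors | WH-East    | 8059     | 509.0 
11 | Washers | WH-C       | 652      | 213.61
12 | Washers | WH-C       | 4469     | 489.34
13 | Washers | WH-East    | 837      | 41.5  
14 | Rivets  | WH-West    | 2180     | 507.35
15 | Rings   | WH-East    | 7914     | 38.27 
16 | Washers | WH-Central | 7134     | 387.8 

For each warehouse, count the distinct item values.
SELECT warehouse, COUNT(DISTINCT item)
FROM inventory
GROUP BY warehouse

Result:
  WH-A: 2 distinct
  WH-C: 1 distinct
  WH-Central: 2 distinct
  WH-East: 3 distinct
  WH-South: 2 distinct
  WH-West: 1 distinct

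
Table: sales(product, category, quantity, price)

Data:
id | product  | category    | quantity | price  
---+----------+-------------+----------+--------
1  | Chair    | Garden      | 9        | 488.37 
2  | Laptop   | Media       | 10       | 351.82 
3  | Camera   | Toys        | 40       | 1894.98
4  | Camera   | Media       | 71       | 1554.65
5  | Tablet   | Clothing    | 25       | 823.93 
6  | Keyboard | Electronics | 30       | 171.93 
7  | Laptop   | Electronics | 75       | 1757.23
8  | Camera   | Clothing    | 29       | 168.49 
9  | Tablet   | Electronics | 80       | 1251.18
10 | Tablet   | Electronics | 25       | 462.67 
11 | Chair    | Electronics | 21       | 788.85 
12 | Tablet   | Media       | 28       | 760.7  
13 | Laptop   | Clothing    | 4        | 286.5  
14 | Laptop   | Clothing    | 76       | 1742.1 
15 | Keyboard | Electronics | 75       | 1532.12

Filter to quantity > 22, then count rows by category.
SELECT category, COUNT(*)
FROM sales
WHERE quantity > 22
GROUP BY category

Note: WHERE filters rows before grouping.

Result:
  Clothing: 3
  Electronics: 5
  Media: 2
  Toys: 1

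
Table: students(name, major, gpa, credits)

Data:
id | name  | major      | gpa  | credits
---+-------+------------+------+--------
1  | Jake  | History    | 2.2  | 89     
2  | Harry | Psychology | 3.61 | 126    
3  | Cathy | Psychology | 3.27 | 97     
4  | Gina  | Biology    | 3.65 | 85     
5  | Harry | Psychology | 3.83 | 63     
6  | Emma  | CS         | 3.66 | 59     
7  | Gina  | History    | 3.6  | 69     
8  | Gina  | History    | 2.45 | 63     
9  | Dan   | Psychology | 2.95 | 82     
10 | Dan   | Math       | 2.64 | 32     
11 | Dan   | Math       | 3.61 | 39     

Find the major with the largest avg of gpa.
SELECT major, AVG(gpa) as val
FROM students
GROUP BY major
ORDER BY val DESC
LIMIT 1

Result: CS with avg(gpa) = 3.66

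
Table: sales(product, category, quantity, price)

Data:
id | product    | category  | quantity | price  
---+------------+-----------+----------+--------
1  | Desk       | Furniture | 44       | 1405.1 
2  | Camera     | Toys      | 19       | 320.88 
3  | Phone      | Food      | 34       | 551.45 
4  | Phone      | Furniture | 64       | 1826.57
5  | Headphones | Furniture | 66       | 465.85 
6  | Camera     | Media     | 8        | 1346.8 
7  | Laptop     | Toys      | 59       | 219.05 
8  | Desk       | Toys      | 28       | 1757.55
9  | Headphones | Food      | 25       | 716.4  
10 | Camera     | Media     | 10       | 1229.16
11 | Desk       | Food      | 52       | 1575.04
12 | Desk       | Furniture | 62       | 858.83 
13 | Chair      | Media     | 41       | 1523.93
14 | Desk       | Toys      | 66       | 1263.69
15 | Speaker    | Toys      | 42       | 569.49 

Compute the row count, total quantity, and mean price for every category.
SELECT category,
       COUNT(*) as cnt,
       SUM(quantity) as total_quantity,
       AVG(price) as avg_price
FROM sales
GROUP BY category

Result:
  Food: 3 records, 111 total quantity, 947.63 avg price
  Furniture: 4 records, 236 total quantity, 1139.09 avg price
  Media: 3 records, 59 total quantity, 1366.63 avg price
  Toys: 5 records, 214 total quantity, 826.13 avg price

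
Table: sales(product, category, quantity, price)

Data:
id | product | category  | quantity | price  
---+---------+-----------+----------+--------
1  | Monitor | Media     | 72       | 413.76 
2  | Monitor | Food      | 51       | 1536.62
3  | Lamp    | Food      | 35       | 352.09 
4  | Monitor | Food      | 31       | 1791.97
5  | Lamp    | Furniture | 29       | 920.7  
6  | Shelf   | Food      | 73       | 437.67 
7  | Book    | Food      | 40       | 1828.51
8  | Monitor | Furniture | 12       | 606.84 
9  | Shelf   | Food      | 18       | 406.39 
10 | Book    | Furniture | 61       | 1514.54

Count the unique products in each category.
SELECT category, COUNT(DISTINCT product)
FROM sales
GROUP BY category

Result:
  Food: 4 distinct
  Furniture: 3 distinct
  Media: 1 distinct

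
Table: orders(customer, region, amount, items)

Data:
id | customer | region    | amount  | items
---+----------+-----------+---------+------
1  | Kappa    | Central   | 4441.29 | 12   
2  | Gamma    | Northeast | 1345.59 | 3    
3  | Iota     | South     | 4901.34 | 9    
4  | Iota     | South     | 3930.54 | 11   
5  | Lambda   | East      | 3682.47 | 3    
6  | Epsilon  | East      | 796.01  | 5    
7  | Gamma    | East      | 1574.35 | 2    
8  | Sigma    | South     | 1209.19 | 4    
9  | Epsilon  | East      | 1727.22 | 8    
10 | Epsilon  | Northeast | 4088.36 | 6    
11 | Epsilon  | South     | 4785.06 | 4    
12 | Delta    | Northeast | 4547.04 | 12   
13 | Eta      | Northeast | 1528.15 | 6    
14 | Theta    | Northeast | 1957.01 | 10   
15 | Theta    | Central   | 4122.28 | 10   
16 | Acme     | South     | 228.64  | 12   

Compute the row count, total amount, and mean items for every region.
SELECT region,
       COUNT(*) as cnt,
       SUM(amount) as total_amount,
       AVG(items) as avg_items
FROM orders
GROUP BY region

Result:
  Central: 2 records, 8563.57 total amount, 11.00 avg items
  East: 4 records, 7780.05 total amount, 4.50 avg items
  Northeast: 5 records, 13466.15 total amount, 7.40 avg items
  South: 5 records, 15054.77 total amount, 8.00 avg items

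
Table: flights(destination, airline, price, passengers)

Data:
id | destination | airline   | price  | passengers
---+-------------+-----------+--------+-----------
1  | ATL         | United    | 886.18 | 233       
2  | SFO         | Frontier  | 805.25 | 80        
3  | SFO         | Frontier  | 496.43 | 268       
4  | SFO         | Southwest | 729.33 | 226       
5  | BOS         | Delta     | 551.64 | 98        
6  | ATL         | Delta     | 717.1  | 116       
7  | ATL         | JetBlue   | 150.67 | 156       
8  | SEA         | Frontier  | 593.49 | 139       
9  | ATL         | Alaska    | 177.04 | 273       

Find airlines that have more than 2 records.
SELECT airline, COUNT(*) as cnt
FROM flights
GROUP BY airline
HAVING COUNT(*) > 2

Result:
  Frontier: 3

Note: HAVING filters groups after aggregation, WHERE filters rows before.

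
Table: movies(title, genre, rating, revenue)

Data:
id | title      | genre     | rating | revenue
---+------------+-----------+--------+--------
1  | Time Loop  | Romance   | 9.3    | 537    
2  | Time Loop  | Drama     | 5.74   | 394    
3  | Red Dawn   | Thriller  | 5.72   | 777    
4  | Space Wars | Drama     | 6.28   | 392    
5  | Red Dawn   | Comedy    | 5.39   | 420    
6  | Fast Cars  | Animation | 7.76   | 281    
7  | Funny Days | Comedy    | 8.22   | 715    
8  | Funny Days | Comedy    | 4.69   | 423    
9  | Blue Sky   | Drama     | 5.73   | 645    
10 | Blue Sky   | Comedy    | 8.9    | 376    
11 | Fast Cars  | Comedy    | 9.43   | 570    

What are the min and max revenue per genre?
SELECT genre, MIN(revenue), MAX(revenue)
FROM movies
GROUP BY genre

Result:
  Animation: min=281, max=281
  Comedy: min=376, max=715
  Drama: min=392, max=645
  Romance: min=537, max=537
  Thriller: min=777, max=777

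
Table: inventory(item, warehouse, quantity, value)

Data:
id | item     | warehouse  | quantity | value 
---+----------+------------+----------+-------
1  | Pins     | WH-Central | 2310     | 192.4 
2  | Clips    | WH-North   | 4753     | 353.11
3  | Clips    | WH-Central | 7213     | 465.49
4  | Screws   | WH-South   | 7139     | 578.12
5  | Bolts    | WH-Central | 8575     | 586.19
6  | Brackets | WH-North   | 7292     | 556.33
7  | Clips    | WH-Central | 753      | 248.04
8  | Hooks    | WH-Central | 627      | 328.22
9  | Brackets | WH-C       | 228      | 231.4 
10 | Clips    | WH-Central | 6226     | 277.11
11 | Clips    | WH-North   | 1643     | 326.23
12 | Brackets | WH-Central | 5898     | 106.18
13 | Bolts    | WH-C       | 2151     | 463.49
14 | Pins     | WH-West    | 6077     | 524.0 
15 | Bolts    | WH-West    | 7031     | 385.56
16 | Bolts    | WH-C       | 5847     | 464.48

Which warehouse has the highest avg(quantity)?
SELECT warehouse, AVG(quantity) as val
FROM inventory
GROUP BY warehouse
ORDER BY val DESC
LIMIT 1

Result: WH-South with avg(quantity) = 7139.00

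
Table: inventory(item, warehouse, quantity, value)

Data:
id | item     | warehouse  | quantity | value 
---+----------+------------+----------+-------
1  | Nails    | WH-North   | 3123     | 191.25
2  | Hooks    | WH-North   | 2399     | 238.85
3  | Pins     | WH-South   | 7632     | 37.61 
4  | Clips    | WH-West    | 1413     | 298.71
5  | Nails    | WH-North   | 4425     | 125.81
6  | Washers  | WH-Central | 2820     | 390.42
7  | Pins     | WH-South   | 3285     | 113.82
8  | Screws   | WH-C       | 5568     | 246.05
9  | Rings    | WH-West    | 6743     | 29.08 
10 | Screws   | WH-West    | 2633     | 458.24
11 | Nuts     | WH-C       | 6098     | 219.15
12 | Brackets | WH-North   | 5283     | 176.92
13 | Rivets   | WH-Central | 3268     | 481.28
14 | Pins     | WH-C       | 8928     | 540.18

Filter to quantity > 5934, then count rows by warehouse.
SELECT warehouse, COUNT(*)
FROM inventory
WHERE quantity > 5934
GROUP BY warehouse

Note: WHERE filters rows before grouping.

Result:
  WH-C: 2
  WH-South: 1
  WH-West: 1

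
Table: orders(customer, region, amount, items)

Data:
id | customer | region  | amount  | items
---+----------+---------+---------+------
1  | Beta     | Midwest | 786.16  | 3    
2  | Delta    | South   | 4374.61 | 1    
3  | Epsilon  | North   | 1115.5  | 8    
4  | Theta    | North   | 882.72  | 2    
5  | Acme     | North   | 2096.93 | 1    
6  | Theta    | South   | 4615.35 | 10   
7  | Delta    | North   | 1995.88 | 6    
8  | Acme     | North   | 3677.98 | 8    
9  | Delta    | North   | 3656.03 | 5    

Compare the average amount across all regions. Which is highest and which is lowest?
SELECT region, AVG(amount)
FROM orders
GROUP BY region
ORDER BY AVG(amount)

All groups:
  Midwest: 786.16
  North: 2237.51
  South: 4494.98

Highest: South (4494.98)
Lowest: Midwest (786.16)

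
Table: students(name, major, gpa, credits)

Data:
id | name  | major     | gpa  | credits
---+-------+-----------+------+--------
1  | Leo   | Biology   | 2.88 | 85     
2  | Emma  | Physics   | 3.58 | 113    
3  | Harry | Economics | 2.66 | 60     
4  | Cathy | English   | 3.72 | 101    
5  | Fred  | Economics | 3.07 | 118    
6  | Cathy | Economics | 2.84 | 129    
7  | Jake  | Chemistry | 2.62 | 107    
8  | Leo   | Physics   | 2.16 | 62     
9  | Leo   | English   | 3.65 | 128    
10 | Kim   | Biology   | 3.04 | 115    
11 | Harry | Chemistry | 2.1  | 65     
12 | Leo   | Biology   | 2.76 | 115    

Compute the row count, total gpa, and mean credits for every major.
SELECT major,
       COUNT(*) as cnt,
       SUM(gpa) as total_gpa,
       AVG(credits) as avg_credits
FROM students
GROUP BY major

Result:
  Biology: 3 records, 8.68 total gpa, 105.00 avg credits
  Chemistry: 2 records, 4.72 total gpa, 86.00 avg credits
  Economics: 3 records, 8.57 total gpa, 102.33 avg credits
  English: 2 records, 7.37 total gpa, 114.50 avg credits
  Physics: 2 records, 5.74 total gpa, 87.50 avg credits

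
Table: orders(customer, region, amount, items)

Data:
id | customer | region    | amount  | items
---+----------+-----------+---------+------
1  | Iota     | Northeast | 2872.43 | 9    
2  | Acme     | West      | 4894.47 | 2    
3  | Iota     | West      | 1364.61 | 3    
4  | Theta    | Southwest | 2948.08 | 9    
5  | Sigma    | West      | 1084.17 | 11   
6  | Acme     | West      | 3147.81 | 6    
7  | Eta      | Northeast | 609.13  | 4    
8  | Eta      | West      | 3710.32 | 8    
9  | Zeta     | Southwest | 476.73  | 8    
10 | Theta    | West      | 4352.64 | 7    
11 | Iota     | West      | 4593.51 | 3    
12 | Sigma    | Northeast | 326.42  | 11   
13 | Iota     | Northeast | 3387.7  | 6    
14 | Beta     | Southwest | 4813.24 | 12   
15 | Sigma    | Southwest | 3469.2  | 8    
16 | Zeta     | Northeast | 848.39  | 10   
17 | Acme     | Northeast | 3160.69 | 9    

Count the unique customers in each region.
SELECT region, COUNT(DISTINCT customer)
FROM orders
GROUP BY region

Result:
  Northeast: 5 distinct
  Southwest: 4 distinct
  West: 5 distinct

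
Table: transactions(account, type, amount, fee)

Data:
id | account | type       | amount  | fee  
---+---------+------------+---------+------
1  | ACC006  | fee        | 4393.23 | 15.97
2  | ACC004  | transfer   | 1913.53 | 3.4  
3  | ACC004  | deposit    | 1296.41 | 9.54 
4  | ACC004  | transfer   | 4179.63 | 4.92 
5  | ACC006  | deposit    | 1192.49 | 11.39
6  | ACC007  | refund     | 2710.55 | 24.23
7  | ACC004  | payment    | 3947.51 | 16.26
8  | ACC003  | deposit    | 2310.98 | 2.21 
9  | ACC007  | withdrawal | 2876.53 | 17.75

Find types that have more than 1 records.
SELECT type, COUNT(*) as cnt
FROM transactions
GROUP BY type
HAVING COUNT(*) > 1

Result:
  deposit: 3
  transfer: 2

Note: HAVING filters groups after aggregation, WHERE filters rows before.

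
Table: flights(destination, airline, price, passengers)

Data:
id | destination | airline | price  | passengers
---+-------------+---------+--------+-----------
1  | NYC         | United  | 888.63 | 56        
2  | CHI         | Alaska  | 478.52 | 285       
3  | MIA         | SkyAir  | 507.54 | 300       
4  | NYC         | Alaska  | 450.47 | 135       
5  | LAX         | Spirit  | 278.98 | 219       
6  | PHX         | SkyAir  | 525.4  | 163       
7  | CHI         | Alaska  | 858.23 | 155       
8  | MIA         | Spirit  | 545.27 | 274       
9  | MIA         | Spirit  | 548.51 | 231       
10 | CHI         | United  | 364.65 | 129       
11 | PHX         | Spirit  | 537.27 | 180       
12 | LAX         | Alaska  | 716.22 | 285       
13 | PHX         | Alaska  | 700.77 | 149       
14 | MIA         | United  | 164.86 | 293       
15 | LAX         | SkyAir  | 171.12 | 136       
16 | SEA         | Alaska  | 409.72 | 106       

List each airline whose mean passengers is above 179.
SELECT airline, AVG(passengers)
FROM flights
GROUP BY airline
HAVING AVG(passengers) > 179

Result:
  Alaska: avg=185.83
  SkyAir: avg=199.67
  Spirit: avg=226.00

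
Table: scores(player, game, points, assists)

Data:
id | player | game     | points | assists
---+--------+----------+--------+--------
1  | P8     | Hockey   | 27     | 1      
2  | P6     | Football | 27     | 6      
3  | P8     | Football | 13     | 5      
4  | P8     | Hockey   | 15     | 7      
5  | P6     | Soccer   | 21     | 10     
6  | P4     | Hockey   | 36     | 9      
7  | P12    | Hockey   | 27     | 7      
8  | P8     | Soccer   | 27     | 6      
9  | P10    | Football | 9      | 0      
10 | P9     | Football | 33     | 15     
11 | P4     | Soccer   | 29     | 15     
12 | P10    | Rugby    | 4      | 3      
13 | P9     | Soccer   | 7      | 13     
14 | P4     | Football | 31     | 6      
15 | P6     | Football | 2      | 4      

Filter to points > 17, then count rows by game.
SELECT game, COUNT(*)
FROM scores
WHERE points > 17
GROUP BY game

Note: WHERE filters rows before grouping.

Result:
  Football: 3
  Hockey: 3
  Soccer: 3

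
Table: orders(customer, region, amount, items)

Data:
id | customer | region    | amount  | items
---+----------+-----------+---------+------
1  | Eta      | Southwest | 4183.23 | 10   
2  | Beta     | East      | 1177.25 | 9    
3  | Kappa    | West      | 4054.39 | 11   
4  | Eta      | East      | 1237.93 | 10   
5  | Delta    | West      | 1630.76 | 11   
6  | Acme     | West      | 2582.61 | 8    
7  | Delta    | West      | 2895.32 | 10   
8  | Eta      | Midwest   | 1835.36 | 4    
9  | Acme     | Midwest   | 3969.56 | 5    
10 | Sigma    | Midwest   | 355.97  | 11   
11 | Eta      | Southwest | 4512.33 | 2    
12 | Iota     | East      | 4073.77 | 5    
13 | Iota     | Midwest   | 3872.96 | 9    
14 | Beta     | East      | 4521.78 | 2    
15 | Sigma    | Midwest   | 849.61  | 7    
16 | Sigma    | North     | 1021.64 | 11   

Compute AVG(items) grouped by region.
SELECT region, AVG(items) as result
FROM orders
GROUP BY region

Result:
  East: 6.50
  Midwest: 7.20
  North: 11.00
  Southwest: 6.00
  West: 10.00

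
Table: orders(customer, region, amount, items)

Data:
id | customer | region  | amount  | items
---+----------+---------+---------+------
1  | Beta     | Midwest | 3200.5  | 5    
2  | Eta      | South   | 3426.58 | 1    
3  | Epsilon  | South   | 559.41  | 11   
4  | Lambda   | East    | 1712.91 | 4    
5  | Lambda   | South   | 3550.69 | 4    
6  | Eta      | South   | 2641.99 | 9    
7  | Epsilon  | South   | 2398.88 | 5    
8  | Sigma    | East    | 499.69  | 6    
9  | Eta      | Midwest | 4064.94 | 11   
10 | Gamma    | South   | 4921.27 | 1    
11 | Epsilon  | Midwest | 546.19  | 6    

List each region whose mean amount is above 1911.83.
SELECT region, AVG(amount)
FROM orders
GROUP BY region
HAVING AVG(amount) > 1911.83

Result:
  Midwest: avg=2603.88
  South: avg=2916.47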